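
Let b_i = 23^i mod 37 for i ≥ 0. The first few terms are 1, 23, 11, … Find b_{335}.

Computing terms: b_0 = 1, b_1 = 23, b_2 = 11, b_3 = 31, b_4 = 10, b_5 = 8, b_6 = 36, b_7 = 14, b_8 = 26, b_9 = 6, b_{10} = 27, b_{11} = 29, b_{12} = 1.
Since b_{12} = b_0 = 1, the sequence is periodic with period 12.
So b_{335} = b_{0 + ((335-0) mod 12)} = b_{11} = 29.

29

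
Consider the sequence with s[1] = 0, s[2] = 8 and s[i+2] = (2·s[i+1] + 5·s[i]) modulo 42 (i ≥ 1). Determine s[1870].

Computing terms: s[1] = 0,  s[2] = 8,  s[3] = 16,  s[4] = 30,  s[5] = 14,  s[6] = 10,  s[7] = 6,  s[8] = 20,  s[9] = 28,  s[10] = 30,  s[11] = 32,  s[12] = 4,  s[13] = 0,  s[14] = 20,  s[15] = 40,  s[16] = 12,  s[17] = 14,  s[18] = 4,  s[19] = 36,  s[20] = 8,  s[21] = 28,  s[22] = 12,  s[23] = 38,  s[24] = 10,  s[25] = 0,  s[26] = 8.
The sequence repeats with period 24.
So s[1870] = s[1 + ((1870-1) mod 24)] = s[22] = 12.

12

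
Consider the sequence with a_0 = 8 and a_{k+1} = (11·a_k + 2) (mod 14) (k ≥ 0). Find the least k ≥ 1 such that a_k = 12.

2

We have a_0 = 8; a_1 = 6; a_2 = 12; a_3 = 8.
The sequence repeats with period 3.
The value 12 first appears (with k ≥ 1) at a_2.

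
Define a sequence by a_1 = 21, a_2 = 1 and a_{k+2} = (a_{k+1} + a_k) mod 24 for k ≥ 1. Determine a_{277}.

21

a_1 = 21; a_2 = 1; a_3 = 22; a_4 = 23; a_5 = 21; a_6 = 20; a_7 = 17; a_8 = 13; a_9 = 6; a_{10} = 19; a_{11} = 1; a_{12} = 20; a_{13} = 21; a_{14} = 17; a_{15} = 14; a_{16} = 7; a_{17} = 21; a_{18} = 4; a_{19} = 1; a_{20} = 5; a_{21} = 6; a_{22} = 11; a_{23} = 17; a_{24} = 4; a_{25} = 21; a_{26} = 1.
Since (a_{25}, a_{26}) = (a_1, a_2) = (21, 1) (two consecutive terms determine the rest), the sequence is periodic with period 24.
So a_{277} = a_{1 + ((277-1) mod 24)} = a_{13} = 21.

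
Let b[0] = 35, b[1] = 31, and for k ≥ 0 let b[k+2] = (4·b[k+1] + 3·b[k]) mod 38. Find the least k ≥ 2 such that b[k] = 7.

10

b[0] = 35, b[1] = 31, b[2] = 1, b[3] = 21, b[4] = 11, b[5] = 31, b[6] = 5, b[7] = 37, b[8] = 11, b[9] = 3, b[10] = 7, b[11] = 37, b[12] = 17, b[13] = 27, b[14] = 7, b[15] = 33, b[16] = 1, b[17] = 27, b[18] = 35, b[19] = 31.
Since (b[18], b[19]) = (b[0], b[1]) = (35, 31) (two consecutive terms determine the rest), the sequence is periodic with period 18.
The value 7 first appears (with k ≥ 2) at b[10].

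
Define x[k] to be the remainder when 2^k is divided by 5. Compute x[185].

Listing terms: x[1] = 2; x[2] = 4; x[3] = 3; x[4] = 1; x[5] = 2.
Since x[5] = x[1] = 2, the sequence is periodic with period 4.
So x[185] = x[1 + ((185-1) mod 4)] = x[1] = 2.

2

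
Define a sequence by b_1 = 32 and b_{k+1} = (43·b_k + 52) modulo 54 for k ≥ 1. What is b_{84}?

4

We have b_1 = 32,  b_2 = 24,  b_3 = 4,  b_4 = 8,  b_5 = 18,  b_6 = 16,  b_7 = 38,  b_8 = 12,  b_9 = 28,  b_{10} = 14,  b_{11} = 6,  b_{12} = 40,  b_{13} = 44,  b_{14} = 0,  b_{15} = 52,  b_{16} = 20,  b_{17} = 48,  b_{18} = 10,  b_{19} = 50,  b_{20} = 42,  b_{21} = 22,  b_{22} = 26,  b_{23} = 36,  b_{24} = 34,  b_{25} = 2,  b_{26} = 30,  b_{27} = 46,  b_{28} = 32.
The sequence repeats with period 27.
So b_{84} = b_{1 + ((84-1) mod 27)} = b_3 = 4.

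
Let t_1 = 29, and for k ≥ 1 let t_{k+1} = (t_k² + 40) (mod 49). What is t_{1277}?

27

Computing terms: t_1 = 29, t_2 = 48, t_3 = 41, t_4 = 6, t_5 = 27, t_6 = 34, t_7 = 20, t_8 = 48.
Since t_8 = t_2 = 48, the sequence is eventually periodic: after a pre-period of length 1 it cycles with period 6.
For k ≥ 2, t_k depends only on (k - 2) mod 6. (1277 - 2) mod 6 = 3, so t_{1277} = t_5 = 27.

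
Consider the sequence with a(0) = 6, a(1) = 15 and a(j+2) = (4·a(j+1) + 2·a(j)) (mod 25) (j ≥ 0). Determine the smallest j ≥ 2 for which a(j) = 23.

Computing terms: a(0) = 6; a(1) = 15; a(2) = 22; a(3) = 18; a(4) = 16; a(5) = 0; a(6) = 7; a(7) = 3; a(8) = 1; a(9) = 10; a(10) = 17; a(11) = 13; a(12) = 11; a(13) = 20; a(14) = 2; a(15) = 23; a(16) = 21; a(17) = 5; a(18) = 12; a(19) = 8; a(20) = 6; a(21) = 15.
Since (a(20), a(21)) = (a(0), a(1)) = (6, 15) (two consecutive terms determine the rest), the sequence is periodic with period 20.
The value 23 first appears (with j ≥ 2) at a(15).

15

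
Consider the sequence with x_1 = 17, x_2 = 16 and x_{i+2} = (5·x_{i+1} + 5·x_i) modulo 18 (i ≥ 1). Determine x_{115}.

11

x_1 = 17,  x_2 = 16,  x_3 = 3,  x_4 = 5,  x_5 = 4,  x_6 = 9,  x_7 = 11,  x_8 = 10,  x_9 = 15,  x_{10} = 17,  x_{11} = 16.
The sequence repeats with period 9.
(115 - 1) mod 9 = 6, so x_{115} = x_7 = 11.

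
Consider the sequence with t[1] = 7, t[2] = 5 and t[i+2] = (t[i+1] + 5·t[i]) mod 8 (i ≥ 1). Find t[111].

0

t[1] = 7; t[2] = 5; t[3] = 0; t[4] = 1; t[5] = 1; t[6] = 6; t[7] = 3; t[8] = 1; t[9] = 0; t[10] = 5; t[11] = 5; t[12] = 6; t[13] = 7; t[14] = 5.
The sequence repeats with period 12.
(111 - 1) mod 12 = 2, so t[111] = t[3] = 0.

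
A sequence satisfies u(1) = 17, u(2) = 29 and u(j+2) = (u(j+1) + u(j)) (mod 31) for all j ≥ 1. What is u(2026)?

Computing terms: u(1) = 17, u(2) = 29, u(3) = 15, u(4) = 13, u(5) = 28, u(6) = 10, u(7) = 7, u(8) = 17, u(9) = 24, u(10) = 10, u(11) = 3, u(12) = 13, u(13) = 16, u(14) = 29, u(15) = 14, u(16) = 12, u(17) = 26, u(18) = 7, u(19) = 2, u(20) = 9, u(21) = 11, u(22) = 20, u(23) = 0, u(24) = 20, u(25) = 20, u(26) = 9, u(27) = 29, u(28) = 7, u(29) = 5, u(30) = 12, u(31) = 17, u(32) = 29.
Since (u(31), u(32)) = (u(1), u(2)) = (17, 29) (two consecutive terms determine the rest), the sequence is periodic with period 30.
So u(2026) = u(1 + ((2026-1) mod 30)) = u(16) = 12.

12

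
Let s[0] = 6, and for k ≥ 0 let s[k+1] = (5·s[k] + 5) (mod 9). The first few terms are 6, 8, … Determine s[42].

6

Listing terms: s[0] = 6, s[1] = 8, s[2] = 0, s[3] = 5, s[4] = 3, s[5] = 2, s[6] = 6.
Since s[6] = s[0] = 6, the sequence is periodic with period 6.
(42 - 0) mod 6 = 0, so s[42] = s[0] = 6.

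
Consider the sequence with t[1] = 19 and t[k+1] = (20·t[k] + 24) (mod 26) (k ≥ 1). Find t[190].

24

Listing terms: t[1] = 19,  t[2] = 14,  t[3] = 18,  t[4] = 20,  t[5] = 8,  t[6] = 2,  t[7] = 12,  t[8] = 4,  t[9] = 0,  t[10] = 24,  t[11] = 10,  t[12] = 16,  t[13] = 6,  t[14] = 14.
Since t[14] = t[2] = 14, the sequence is eventually periodic: after a pre-period of length 1 it cycles with period 12.
For k ≥ 2, t[k] depends only on (k - 2) mod 12. (190 - 2) mod 12 = 8, so t[190] = t[10] = 24.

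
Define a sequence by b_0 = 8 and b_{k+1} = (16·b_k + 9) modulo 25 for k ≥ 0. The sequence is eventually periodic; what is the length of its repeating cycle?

25

Listing terms: b_0 = 8,  b_1 = 12,  b_2 = 1,  b_3 = 0,  b_4 = 9,  b_5 = 3,  b_6 = 7,  b_7 = 21,  b_8 = 20,  b_9 = 4,  b_{10} = 23,  b_{11} = 2,  b_{12} = 16,  b_{13} = 15,  b_{14} = 24,  b_{15} = 18,  b_{16} = 22,  b_{17} = 11,  b_{18} = 10,  b_{19} = 19,  b_{20} = 13,  b_{21} = 17,  b_{22} = 6,  b_{23} = 5,  b_{24} = 14,  b_{25} = 8.
The sequence repeats with period 25.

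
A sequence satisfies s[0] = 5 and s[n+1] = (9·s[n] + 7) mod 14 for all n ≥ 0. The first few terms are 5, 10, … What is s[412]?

We have s[0] = 5, s[1] = 10, s[2] = 13, s[3] = 12, s[4] = 3, s[5] = 6, s[6] = 5.
Since s[6] = s[0] = 5, the sequence is periodic with period 6.
(412 - 0) mod 6 = 4, so s[412] = s[4] = 3.

3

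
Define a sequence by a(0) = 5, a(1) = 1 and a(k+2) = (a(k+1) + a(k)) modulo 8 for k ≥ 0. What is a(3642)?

1

a(0) = 5,  a(1) = 1,  a(2) = 6,  a(3) = 7,  a(4) = 5,  a(5) = 4,  a(6) = 1,  a(7) = 5,  a(8) = 6,  a(9) = 3,  a(10) = 1,  a(11) = 4,  a(12) = 5,  a(13) = 1.
Since (a(12), a(13)) = (a(0), a(1)) = (5, 1) (two consecutive terms determine the rest), the sequence is periodic with period 12.
So a(3642) = a(0 + ((3642-0) mod 12)) = a(6) = 1.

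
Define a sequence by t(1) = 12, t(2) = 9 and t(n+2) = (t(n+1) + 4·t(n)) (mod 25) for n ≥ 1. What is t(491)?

Listing terms: t(1) = 12; t(2) = 9; t(3) = 7; t(4) = 18; t(5) = 21; t(6) = 18; t(7) = 2; t(8) = 24; t(9) = 7; t(10) = 3; t(11) = 6; t(12) = 18; t(13) = 17; t(14) = 14; t(15) = 7; t(16) = 13; t(17) = 16; t(18) = 18; t(19) = 7; t(20) = 4; t(21) = 7; t(22) = 23; t(23) = 1; t(24) = 18; t(25) = 22; t(26) = 19; t(27) = 7; t(28) = 8; t(29) = 11; t(30) = 18; t(31) = 12; t(32) = 9.
Since (t(31), t(32)) = (t(1), t(2)) = (12, 9) (two consecutive terms determine the rest), the sequence is periodic with period 30.
(491 - 1) mod 30 = 10, so t(491) = t(11) = 6.

6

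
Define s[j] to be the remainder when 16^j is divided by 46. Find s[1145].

Listing terms: s[1] = 16,  s[2] = 26,  s[3] = 2,  s[4] = 32,  s[5] = 6,  s[6] = 4,  s[7] = 18,  s[8] = 12,  s[9] = 8,  s[10] = 36,  s[11] = 24,  s[12] = 16.
Since s[12] = s[1] = 16, the sequence is periodic with period 11.
So s[1145] = s[1 + ((1145-1) mod 11)] = s[1] = 16.

16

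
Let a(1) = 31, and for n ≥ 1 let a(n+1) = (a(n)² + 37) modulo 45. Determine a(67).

41

Computing terms: a(1) = 31; a(2) = 8; a(3) = 11; a(4) = 23; a(5) = 26; a(6) = 38; a(7) = 41; a(8) = 8.
Since a(8) = a(2) = 8, the sequence is eventually periodic: after a pre-period of length 1 it cycles with period 6.
For n ≥ 2, a(n) depends only on (n - 2) mod 6. (67 - 2) mod 6 = 5, so a(67) = a(7) = 41.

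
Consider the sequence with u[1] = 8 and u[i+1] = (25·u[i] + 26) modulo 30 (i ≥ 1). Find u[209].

16

We have u[1] = 8; u[2] = 16; u[3] = 6; u[4] = 26; u[5] = 16.
Since u[5] = u[2] = 16, the sequence is eventually periodic: after a pre-period of length 1 it cycles with period 3.
For i ≥ 2, u[i] depends only on (i - 2) mod 3. (209 - 2) mod 3 = 0, so u[209] = u[2] = 16.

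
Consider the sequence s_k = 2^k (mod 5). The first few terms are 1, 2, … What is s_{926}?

4

We have s_0 = 1; s_1 = 2; s_2 = 4; s_3 = 3; s_4 = 1.
Since s_4 = s_0 = 1, the sequence is periodic with period 4.
(926 - 0) mod 4 = 2, so s_{926} = s_2 = 4.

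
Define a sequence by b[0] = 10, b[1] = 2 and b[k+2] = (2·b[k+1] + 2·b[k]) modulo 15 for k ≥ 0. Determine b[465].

We have b[0] = 10; b[1] = 2; b[2] = 9; b[3] = 7; b[4] = 2; b[5] = 3; b[6] = 10; b[7] = 11; b[8] = 12; b[9] = 1; b[10] = 11; b[11] = 9; b[12] = 10; b[13] = 8; b[14] = 6; b[15] = 13; b[16] = 8; b[17] = 12; b[18] = 10; b[19] = 14; b[20] = 3; b[21] = 4; b[22] = 14; b[23] = 6; b[24] = 10; b[25] = 2.
Since (b[24], b[25]) = (b[0], b[1]) = (10, 2) (two consecutive terms determine the rest), the sequence is periodic with period 24.
(465 - 0) mod 24 = 9, so b[465] = b[9] = 1.

1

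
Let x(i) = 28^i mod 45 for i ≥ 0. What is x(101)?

28

We have x(0) = 1, x(1) = 28, x(2) = 19, x(3) = 37, x(4) = 1.
Since x(4) = x(0) = 1, the sequence is periodic with period 4.
So x(101) = x(0 + ((101-0) mod 4)) = x(1) = 28.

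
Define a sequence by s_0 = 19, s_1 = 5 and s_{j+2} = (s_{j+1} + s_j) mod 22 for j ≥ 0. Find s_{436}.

3

We have s_0 = 19,  s_1 = 5,  s_2 = 2,  s_3 = 7,  s_4 = 9,  s_5 = 16,  s_6 = 3,  s_7 = 19,  s_8 = 0,  s_9 = 19,  s_{10} = 19,  s_{11} = 16,  s_{12} = 13,  s_{13} = 7,  s_{14} = 20,  s_{15} = 5,  s_{16} = 3,  s_{17} = 8,  s_{18} = 11,  s_{19} = 19,  s_{20} = 8,  s_{21} = 5,  s_{22} = 13,  s_{23} = 18,  s_{24} = 9,  s_{25} = 5,  s_{26} = 14,  s_{27} = 19,  s_{28} = 11,  s_{29} = 8,  s_{30} = 19,  s_{31} = 5.
Since (s_{30}, s_{31}) = (s_0, s_1) = (19, 5) (two consecutive terms determine the rest), the sequence is periodic with period 30.
So s_{436} = s_{0 + ((436-0) mod 30)} = s_{16} = 3.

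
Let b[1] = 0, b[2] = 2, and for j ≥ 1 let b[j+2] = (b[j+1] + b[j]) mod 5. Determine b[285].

Computing terms: b[1] = 0,  b[2] = 2,  b[3] = 2,  b[4] = 4,  b[5] = 1,  b[6] = 0,  b[7] = 1,  b[8] = 1,  b[9] = 2,  b[10] = 3,  b[11] = 0,  b[12] = 3,  b[13] = 3,  b[14] = 1,  b[15] = 4,  b[16] = 0,  b[17] = 4,  b[18] = 4,  b[19] = 3,  b[20] = 2,  b[21] = 0,  b[22] = 2.
Since (b[21], b[22]) = (b[1], b[2]) = (0, 2) (two consecutive terms determine the rest), the sequence is periodic with period 20.
So b[285] = b[1 + ((285-1) mod 20)] = b[5] = 1.

1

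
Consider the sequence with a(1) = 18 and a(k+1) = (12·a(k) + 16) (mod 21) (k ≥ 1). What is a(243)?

7

Computing terms: a(1) = 18, a(2) = 1, a(3) = 7, a(4) = 16, a(5) = 19, a(6) = 13, a(7) = 4, a(8) = 1.
Since a(8) = a(2) = 1, the sequence is eventually periodic: after a pre-period of length 1 it cycles with period 6.
For k ≥ 2, a(k) depends only on (k - 2) mod 6. (243 - 2) mod 6 = 1, so a(243) = a(3) = 7.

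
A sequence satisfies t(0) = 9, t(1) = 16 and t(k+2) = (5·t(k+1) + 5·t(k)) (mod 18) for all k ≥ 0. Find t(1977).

15

t(0) = 9, t(1) = 16, t(2) = 17, t(3) = 3, t(4) = 10, t(5) = 11, t(6) = 15, t(7) = 4, t(8) = 5, t(9) = 9, t(10) = 16.
Since (t(9), t(10)) = (t(0), t(1)) = (9, 16) (two consecutive terms determine the rest), the sequence is periodic with period 9.
So t(1977) = t(0 + ((1977-0) mod 9)) = t(6) = 15.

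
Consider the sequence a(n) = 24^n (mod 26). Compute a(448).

16

We have a(1) = 24; a(2) = 4; a(3) = 18; a(4) = 16; a(5) = 20; a(6) = 12; a(7) = 2; a(8) = 22; a(9) = 8; a(10) = 10; a(11) = 6; a(12) = 14; a(13) = 24.
Since a(13) = a(1) = 24, the sequence is periodic with period 12.
So a(448) = a(1 + ((448-1) mod 12)) = a(4) = 16.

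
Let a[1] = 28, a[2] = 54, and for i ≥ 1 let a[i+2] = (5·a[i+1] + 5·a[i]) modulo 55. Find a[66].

45

a[1] = 28; a[2] = 54; a[3] = 25; a[4] = 10; a[5] = 10; a[6] = 45; a[7] = 0; a[8] = 5; a[9] = 25; a[10] = 40; a[11] = 50; a[12] = 10; a[13] = 25; a[14] = 10.
Since (a[13], a[14]) = (a[3], a[4]) = (25, 10) (two consecutive terms determine the rest), the sequence is eventually periodic: after a pre-period of length 2 it cycles with period 10.
For i ≥ 3, a[i] depends only on (i - 3) mod 10. (66 - 3) mod 10 = 3, so a[66] = a[6] = 45.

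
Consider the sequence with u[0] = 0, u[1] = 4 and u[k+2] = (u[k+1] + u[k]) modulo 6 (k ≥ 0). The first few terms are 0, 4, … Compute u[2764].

We have u[0] = 0, u[1] = 4, u[2] = 4, u[3] = 2, u[4] = 0, u[5] = 2, u[6] = 2, u[7] = 4, u[8] = 0, u[9] = 4.
The sequence repeats with period 8.
So u[2764] = u[0 + ((2764-0) mod 8)] = u[4] = 0.

0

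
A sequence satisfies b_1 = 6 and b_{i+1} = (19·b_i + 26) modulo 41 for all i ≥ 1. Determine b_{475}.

18

b_1 = 6, b_2 = 17, b_3 = 21, b_4 = 15, b_5 = 24, b_6 = 31, b_7 = 0, b_8 = 26, b_9 = 28, b_{10} = 25, b_{11} = 9, b_{12} = 33, b_{13} = 38, b_{14} = 10, b_{15} = 11, b_{16} = 30, b_{17} = 22, b_{18} = 34, b_{19} = 16, b_{20} = 2, b_{21} = 23, b_{22} = 12, b_{23} = 8, b_{24} = 14, b_{25} = 5, b_{26} = 39, b_{27} = 29, b_{28} = 3, b_{29} = 1, b_{30} = 4, b_{31} = 20, b_{32} = 37, b_{33} = 32, b_{34} = 19, b_{35} = 18, b_{36} = 40, b_{37} = 7, b_{38} = 36, b_{39} = 13, b_{40} = 27, b_{41} = 6.
Since b_{41} = b_1 = 6, the sequence is periodic with period 40.
(475 - 1) mod 40 = 34, so b_{475} = b_{35} = 18.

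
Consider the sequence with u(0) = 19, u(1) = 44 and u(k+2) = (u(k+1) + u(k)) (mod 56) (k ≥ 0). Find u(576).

Computing terms: u(0) = 19, u(1) = 44, u(2) = 7, u(3) = 51, u(4) = 2, u(5) = 53, u(6) = 55, u(7) = 52, u(8) = 51, u(9) = 47, u(10) = 42, u(11) = 33, u(12) = 19, u(13) = 52, u(14) = 15, u(15) = 11, u(16) = 26, u(17) = 37, u(18) = 7, u(19) = 44, u(20) = 51, u(21) = 39, u(22) = 34, u(23) = 17, u(24) = 51, u(25) = 12, u(26) = 7, u(27) = 19, u(28) = 26, u(29) = 45, u(30) = 15, u(31) = 4, u(32) = 19, u(33) = 23, u(34) = 42, u(35) = 9, u(36) = 51, u(37) = 4, u(38) = 55, u(39) = 3, u(40) = 2, u(41) = 5, u(42) = 7, u(43) = 12, u(44) = 19, u(45) = 31, u(46) = 50, u(47) = 25, u(48) = 19, u(49) = 44.
The sequence repeats with period 48.
(576 - 0) mod 48 = 0, so u(576) = u(0) = 19.

19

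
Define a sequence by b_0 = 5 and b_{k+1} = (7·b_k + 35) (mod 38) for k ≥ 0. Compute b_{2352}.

b_0 = 5,  b_1 = 32,  b_2 = 31,  b_3 = 24,  b_4 = 13,  b_5 = 12,  b_6 = 5.
Since b_6 = b_0 = 5, the sequence is periodic with period 6.
(2352 - 0) mod 6 = 0, so b_{2352} = b_0 = 5.

5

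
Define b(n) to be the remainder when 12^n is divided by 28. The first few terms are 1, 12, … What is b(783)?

20

Listing terms: b(0) = 1; b(1) = 12; b(2) = 4; b(3) = 20; b(4) = 16; b(5) = 24; b(6) = 8; b(7) = 12.
Since b(7) = b(1) = 12, the sequence is eventually periodic: after a pre-period of length 1 it cycles with period 6.
For n ≥ 1, b(n) depends only on (n - 1) mod 6. (783 - 1) mod 6 = 2, so b(783) = b(3) = 20.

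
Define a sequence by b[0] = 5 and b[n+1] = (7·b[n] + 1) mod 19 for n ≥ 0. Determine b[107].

b[0] = 5,  b[1] = 17,  b[2] = 6,  b[3] = 5.
Since b[3] = b[0] = 5, the sequence is periodic with period 3.
So b[107] = b[0 + ((107-0) mod 3)] = b[2] = 6.

6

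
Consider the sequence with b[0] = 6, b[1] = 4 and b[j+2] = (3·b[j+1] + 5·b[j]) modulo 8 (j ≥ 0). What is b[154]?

0

b[0] = 6; b[1] = 4; b[2] = 2; b[3] = 2; b[4] = 0; b[5] = 2; b[6] = 6; b[7] = 4.
The sequence repeats with period 6.
So b[154] = b[0 + ((154-0) mod 6)] = b[4] = 0.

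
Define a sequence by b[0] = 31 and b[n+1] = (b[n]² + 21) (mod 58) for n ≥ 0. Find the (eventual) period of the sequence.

6

Computing terms: b[0] = 31; b[1] = 54; b[2] = 37; b[3] = 56; b[4] = 25; b[5] = 8; b[6] = 27; b[7] = 54.
Since b[7] = b[1] = 54, the sequence is eventually periodic: after a pre-period of length 1 it cycles with period 6.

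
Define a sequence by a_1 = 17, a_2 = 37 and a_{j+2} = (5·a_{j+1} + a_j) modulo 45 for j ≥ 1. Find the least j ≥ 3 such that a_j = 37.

Listing terms: a_1 = 17, a_2 = 37, a_3 = 22, a_4 = 12, a_5 = 37, a_6 = 17, a_7 = 32, a_8 = 42, a_9 = 17, a_{10} = 37.
Since (a_9, a_{10}) = (a_1, a_2) = (17, 37) (two consecutive terms determine the rest), the sequence is periodic with period 8.
The value 37 first appears (with j ≥ 3) at a_5.

5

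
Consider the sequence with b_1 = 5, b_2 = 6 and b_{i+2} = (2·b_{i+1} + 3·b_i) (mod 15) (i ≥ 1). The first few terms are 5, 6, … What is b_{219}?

Listing terms: b_1 = 5; b_2 = 6; b_3 = 12; b_4 = 12; b_5 = 0; b_6 = 6; b_7 = 12.
Since (b_6, b_7) = (b_2, b_3) = (6, 12) (two consecutive terms determine the rest), the sequence is eventually periodic: after a pre-period of length 1 it cycles with period 4.
For i ≥ 2, b_i depends only on (i - 2) mod 4. (219 - 2) mod 4 = 1, so b_{219} = b_3 = 12.

12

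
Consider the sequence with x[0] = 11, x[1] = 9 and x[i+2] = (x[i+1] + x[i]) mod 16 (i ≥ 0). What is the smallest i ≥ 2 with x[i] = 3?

12

x[0] = 11; x[1] = 9; x[2] = 4; x[3] = 13; x[4] = 1; x[5] = 14; x[6] = 15; x[7] = 13; x[8] = 12; x[9] = 9; x[10] = 5; x[11] = 14; x[12] = 3; x[13] = 1; x[14] = 4; x[15] = 5; x[16] = 9; x[17] = 14; x[18] = 7; x[19] = 5; x[20] = 12; x[21] = 1; x[22] = 13; x[23] = 14; x[24] = 11; x[25] = 9.
Since (x[24], x[25]) = (x[0], x[1]) = (11, 9) (two consecutive terms determine the rest), the sequence is periodic with period 24.
The value 3 first appears (with i ≥ 2) at x[12].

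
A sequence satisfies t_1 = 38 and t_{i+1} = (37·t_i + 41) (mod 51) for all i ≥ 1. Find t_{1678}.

Computing terms: t_1 = 38; t_2 = 19; t_3 = 30; t_4 = 29; t_5 = 43; t_6 = 0; t_7 = 41; t_8 = 28; t_9 = 6; t_{10} = 8; t_{11} = 31; t_{12} = 15; t_{13} = 35; t_{14} = 10; t_{15} = 3; t_{16} = 50; t_{17} = 4; t_{18} = 36; t_{19} = 47; t_{20} = 46; t_{21} = 9; t_{22} = 17; t_{23} = 7; t_{24} = 45; t_{25} = 23; t_{26} = 25; t_{27} = 48; t_{28} = 32; t_{29} = 1; t_{30} = 27; t_{31} = 20; t_{32} = 16; t_{33} = 21; t_{34} = 2; t_{35} = 13; t_{36} = 12; t_{37} = 26; t_{38} = 34; t_{39} = 24; t_{40} = 11; t_{41} = 40; t_{42} = 42; t_{43} = 14; t_{44} = 49; t_{45} = 18; t_{46} = 44; t_{47} = 37; t_{48} = 33; t_{49} = 38.
Since t_{49} = t_1 = 38, the sequence is periodic with period 48.
So t_{1678} = t_{1 + ((1678-1) mod 48)} = t_{46} = 44.

44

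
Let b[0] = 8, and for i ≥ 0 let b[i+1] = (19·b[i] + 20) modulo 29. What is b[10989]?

23

b[0] = 8,  b[1] = 27,  b[2] = 11,  b[3] = 26,  b[4] = 21,  b[5] = 13,  b[6] = 6,  b[7] = 18,  b[8] = 14,  b[9] = 25,  b[10] = 2,  b[11] = 0,  b[12] = 20,  b[13] = 23,  b[14] = 22,  b[15] = 3,  b[16] = 19,  b[17] = 4,  b[18] = 9,  b[19] = 17,  b[20] = 24,  b[21] = 12,  b[22] = 16,  b[23] = 5,  b[24] = 28,  b[25] = 1,  b[26] = 10,  b[27] = 7,  b[28] = 8.
Since b[28] = b[0] = 8, the sequence is periodic with period 28.
So b[10989] = b[0 + ((10989-0) mod 28)] = b[13] = 23.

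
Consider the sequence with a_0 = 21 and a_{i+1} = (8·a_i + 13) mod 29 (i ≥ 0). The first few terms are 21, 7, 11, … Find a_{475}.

a_0 = 21,  a_1 = 7,  a_2 = 11,  a_3 = 14,  a_4 = 9,  a_5 = 27,  a_6 = 26,  a_7 = 18,  a_8 = 12,  a_9 = 22,  a_{10} = 15,  a_{11} = 17,  a_{12} = 4,  a_{13} = 16,  a_{14} = 25,  a_{15} = 10,  a_{16} = 6,  a_{17} = 3,  a_{18} = 8,  a_{19} = 19,  a_{20} = 20,  a_{21} = 28,  a_{22} = 5,  a_{23} = 24,  a_{24} = 2,  a_{25} = 0,  a_{26} = 13,  a_{27} = 1,  a_{28} = 21.
Since a_{28} = a_0 = 21, the sequence is periodic with period 28.
So a_{475} = a_{0 + ((475-0) mod 28)} = a_{27} = 1.

1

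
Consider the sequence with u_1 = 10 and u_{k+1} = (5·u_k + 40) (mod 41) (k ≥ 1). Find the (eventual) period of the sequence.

20

We have u_1 = 10, u_2 = 8, u_3 = 39, u_4 = 30, u_5 = 26, u_6 = 6, u_7 = 29, u_8 = 21, u_9 = 22, u_{10} = 27, u_{11} = 11, u_{12} = 13, u_{13} = 23, u_{14} = 32, u_{15} = 36, u_{16} = 15, u_{17} = 33, u_{18} = 0, u_{19} = 40, u_{20} = 35, u_{21} = 10.
Since u_{21} = u_1 = 10, the sequence is periodic with period 20.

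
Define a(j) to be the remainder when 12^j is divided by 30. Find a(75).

18

Computing terms: a(0) = 1,  a(1) = 12,  a(2) = 24,  a(3) = 18,  a(4) = 6,  a(5) = 12.
Since a(5) = a(1) = 12, the sequence is eventually periodic: after a pre-period of length 1 it cycles with period 4.
For j ≥ 1, a(j) depends only on (j - 1) mod 4. (75 - 1) mod 4 = 2, so a(75) = a(3) = 18.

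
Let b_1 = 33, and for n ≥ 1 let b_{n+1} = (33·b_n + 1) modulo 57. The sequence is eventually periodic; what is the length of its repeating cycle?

18

b_1 = 33; b_2 = 7; b_3 = 4; b_4 = 19; b_5 = 1; b_6 = 34; b_7 = 40; b_8 = 10; b_9 = 46; b_{10} = 37; b_{11} = 25; b_{12} = 28; b_{13} = 13; b_{14} = 31; b_{15} = 55; b_{16} = 49; b_{17} = 22; b_{18} = 43; b_{19} = 52; b_{20} = 7.
Since b_{20} = b_2 = 7, the sequence is eventually periodic: after a pre-period of length 1 it cycles with period 18.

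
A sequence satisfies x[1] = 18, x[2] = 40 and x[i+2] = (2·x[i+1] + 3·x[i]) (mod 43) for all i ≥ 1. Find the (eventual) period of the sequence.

Listing terms: x[1] = 18, x[2] = 40, x[3] = 5, x[4] = 1, x[5] = 17, x[6] = 37, x[7] = 39, x[8] = 17, x[9] = 22, x[10] = 9, x[11] = 41, x[12] = 23, x[13] = 40, x[14] = 20, x[15] = 31, x[16] = 36, x[17] = 36, x[18] = 8, x[19] = 38, x[20] = 14, x[21] = 13, x[22] = 25, x[23] = 3, x[24] = 38, x[25] = 42, x[26] = 26, x[27] = 6, x[28] = 4, x[29] = 26, x[30] = 21, x[31] = 34, x[32] = 2, x[33] = 20, x[34] = 3, x[35] = 23, x[36] = 12, x[37] = 7, x[38] = 7, x[39] = 35, x[40] = 5, x[41] = 29, x[42] = 30, x[43] = 18, x[44] = 40.
Since (x[43], x[44]) = (x[1], x[2]) = (18, 40) (two consecutive terms determine the rest), the sequence is periodic with period 42.

42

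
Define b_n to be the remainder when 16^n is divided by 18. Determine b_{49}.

Computing terms: b_1 = 16,  b_2 = 4,  b_3 = 10,  b_4 = 16.
The sequence repeats with period 3.
(49 - 1) mod 3 = 0, so b_{49} = b_1 = 16.

16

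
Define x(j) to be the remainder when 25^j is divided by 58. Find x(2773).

We have x(1) = 25, x(2) = 45, x(3) = 23, x(4) = 53, x(5) = 49, x(6) = 7, x(7) = 1, x(8) = 25.
The sequence repeats with period 7.
(2773 - 1) mod 7 = 0, so x(2773) = x(1) = 25.

25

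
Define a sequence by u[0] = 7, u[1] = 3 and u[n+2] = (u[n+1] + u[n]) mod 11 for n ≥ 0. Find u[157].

Computing terms: u[0] = 7,  u[1] = 3,  u[2] = 10,  u[3] = 2,  u[4] = 1,  u[5] = 3,  u[6] = 4,  u[7] = 7,  u[8] = 0,  u[9] = 7,  u[10] = 7,  u[11] = 3.
The sequence repeats with period 10.
(157 - 0) mod 10 = 7, so u[157] = u[7] = 7.

7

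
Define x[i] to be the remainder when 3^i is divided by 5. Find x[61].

Listing terms: x[1] = 3; x[2] = 4; x[3] = 2; x[4] = 1; x[5] = 3.
The sequence repeats with period 4.
(61 - 1) mod 4 = 0, so x[61] = x[1] = 3.

3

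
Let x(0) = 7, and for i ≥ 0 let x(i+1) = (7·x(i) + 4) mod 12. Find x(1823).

Listing terms: x(0) = 7, x(1) = 5, x(2) = 3, x(3) = 1, x(4) = 11, x(5) = 9, x(6) = 7.
Since x(6) = x(0) = 7, the sequence is periodic with period 6.
So x(1823) = x(0 + ((1823-0) mod 6)) = x(5) = 9.

9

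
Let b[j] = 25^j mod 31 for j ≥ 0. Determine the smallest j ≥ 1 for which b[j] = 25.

1

We have b[0] = 1,  b[1] = 25,  b[2] = 5,  b[3] = 1.
The sequence repeats with period 3.
The value 25 first appears (with j ≥ 1) at b[1].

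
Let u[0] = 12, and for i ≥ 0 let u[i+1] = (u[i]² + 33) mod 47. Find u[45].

22

u[0] = 12,  u[1] = 36,  u[2] = 13,  u[3] = 14,  u[4] = 41,  u[5] = 22,  u[6] = 0,  u[7] = 33,  u[8] = 41.
Since u[8] = u[4] = 41, the sequence is eventually periodic: after a pre-period of length 4 it cycles with period 4.
For i ≥ 4, u[i] depends only on (i - 4) mod 4. (45 - 4) mod 4 = 1, so u[45] = u[5] = 22.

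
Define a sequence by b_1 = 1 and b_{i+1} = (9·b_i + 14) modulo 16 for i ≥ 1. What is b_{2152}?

Computing terms: b_1 = 1,  b_2 = 7,  b_3 = 13,  b_4 = 3,  b_5 = 9,  b_6 = 15,  b_7 = 5,  b_8 = 11,  b_9 = 1.
The sequence repeats with period 8.
(2152 - 1) mod 8 = 7, so b_{2152} = b_8 = 11.

11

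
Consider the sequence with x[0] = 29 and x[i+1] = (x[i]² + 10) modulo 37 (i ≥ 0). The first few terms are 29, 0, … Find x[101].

We have x[0] = 29; x[1] = 0; x[2] = 10; x[3] = 36; x[4] = 11; x[5] = 20; x[6] = 3; x[7] = 19; x[8] = 1; x[9] = 11.
Since x[9] = x[4] = 11, the sequence is eventually periodic: after a pre-period of length 4 it cycles with period 5.
For i ≥ 4, x[i] depends only on (i - 4) mod 5. (101 - 4) mod 5 = 2, so x[101] = x[6] = 3.

3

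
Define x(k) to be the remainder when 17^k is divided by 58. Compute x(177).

17

x(1) = 17; x(2) = 57; x(3) = 41; x(4) = 1; x(5) = 17.
Since x(5) = x(1) = 17, the sequence is periodic with period 4.
So x(177) = x(1 + ((177-1) mod 4)) = x(1) = 17.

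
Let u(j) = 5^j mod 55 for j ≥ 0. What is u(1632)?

We have u(0) = 1, u(1) = 5, u(2) = 25, u(3) = 15, u(4) = 20, u(5) = 45, u(6) = 5.
Since u(6) = u(1) = 5, the sequence is eventually periodic: after a pre-period of length 1 it cycles with period 5.
For j ≥ 1, u(j) depends only on (j - 1) mod 5. (1632 - 1) mod 5 = 1, so u(1632) = u(2) = 25.

25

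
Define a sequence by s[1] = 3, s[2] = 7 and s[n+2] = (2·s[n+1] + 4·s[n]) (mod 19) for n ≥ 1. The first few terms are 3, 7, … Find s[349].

Computing terms: s[1] = 3; s[2] = 7; s[3] = 7; s[4] = 4; s[5] = 17; s[6] = 12; s[7] = 16; s[8] = 4; s[9] = 15; s[10] = 8; s[11] = 0; s[12] = 13; s[13] = 7; s[14] = 9; s[15] = 8; s[16] = 14; s[17] = 3; s[18] = 5; s[19] = 3; s[20] = 7.
Since (s[19], s[20]) = (s[1], s[2]) = (3, 7) (two consecutive terms determine the rest), the sequence is periodic with period 18.
(349 - 1) mod 18 = 6, so s[349] = s[7] = 16.

16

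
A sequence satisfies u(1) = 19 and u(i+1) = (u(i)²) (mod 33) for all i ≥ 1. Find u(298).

Listing terms: u(1) = 19; u(2) = 31; u(3) = 4; u(4) = 16; u(5) = 25; u(6) = 31.
Since u(6) = u(2) = 31, the sequence is eventually periodic: after a pre-period of length 1 it cycles with period 4.
For i ≥ 2, u(i) depends only on (i - 2) mod 4. (298 - 2) mod 4 = 0, so u(298) = u(2) = 31.

31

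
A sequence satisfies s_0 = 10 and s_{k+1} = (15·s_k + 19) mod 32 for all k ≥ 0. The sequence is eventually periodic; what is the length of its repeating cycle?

4

Listing terms: s_0 = 10; s_1 = 9; s_2 = 26; s_3 = 25; s_4 = 10.
Since s_4 = s_0 = 10, the sequence is periodic with period 4.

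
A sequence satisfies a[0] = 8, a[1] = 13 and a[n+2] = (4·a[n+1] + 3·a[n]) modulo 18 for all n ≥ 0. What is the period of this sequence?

6

We have a[0] = 8,  a[1] = 13,  a[2] = 4,  a[3] = 1,  a[4] = 16,  a[5] = 13,  a[6] = 10,  a[7] = 7,  a[8] = 4,  a[9] = 1.
Since (a[8], a[9]) = (a[2], a[3]) = (4, 1) (two consecutive terms determine the rest), the sequence is eventually periodic: after a pre-period of length 2 it cycles with period 6.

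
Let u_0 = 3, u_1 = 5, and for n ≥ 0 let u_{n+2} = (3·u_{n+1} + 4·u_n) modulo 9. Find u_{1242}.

Computing terms: u_0 = 3; u_1 = 5; u_2 = 0; u_3 = 2; u_4 = 6; u_5 = 8; u_6 = 3; u_7 = 5.
The sequence repeats with period 6.
(1242 - 0) mod 6 = 0, so u_{1242} = u_0 = 3.

3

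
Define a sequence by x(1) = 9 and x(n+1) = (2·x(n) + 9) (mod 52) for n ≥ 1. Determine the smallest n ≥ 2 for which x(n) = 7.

We have x(1) = 9,  x(2) = 27,  x(3) = 11,  x(4) = 31,  x(5) = 19,  x(6) = 47,  x(7) = 51,  x(8) = 7,  x(9) = 23,  x(10) = 3,  x(11) = 15,  x(12) = 39,  x(13) = 35,  x(14) = 27.
Since x(14) = x(2) = 27, the sequence is eventually periodic: after a pre-period of length 1 it cycles with period 12.
The value 7 first appears (with n ≥ 2) at x(8).

8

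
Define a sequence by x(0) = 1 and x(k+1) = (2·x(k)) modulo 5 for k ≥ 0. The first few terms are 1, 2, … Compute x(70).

We have x(0) = 1,  x(1) = 2,  x(2) = 4,  x(3) = 3,  x(4) = 1.
The sequence repeats with period 4.
(70 - 0) mod 4 = 2, so x(70) = x(2) = 4.

4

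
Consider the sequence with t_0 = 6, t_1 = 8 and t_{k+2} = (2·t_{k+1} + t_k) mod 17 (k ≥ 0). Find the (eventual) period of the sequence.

16

Listing terms: t_0 = 6; t_1 = 8; t_2 = 5; t_3 = 1; t_4 = 7; t_5 = 15; t_6 = 3; t_7 = 4; t_8 = 11; t_9 = 9; t_{10} = 12; t_{11} = 16; t_{12} = 10; t_{13} = 2; t_{14} = 14; t_{15} = 13; t_{16} = 6; t_{17} = 8.
The sequence repeats with period 16.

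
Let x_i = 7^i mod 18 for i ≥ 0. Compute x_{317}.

13

Computing terms: x_0 = 1, x_1 = 7, x_2 = 13, x_3 = 1.
The sequence repeats with period 3.
(317 - 0) mod 3 = 2, so x_{317} = x_2 = 13.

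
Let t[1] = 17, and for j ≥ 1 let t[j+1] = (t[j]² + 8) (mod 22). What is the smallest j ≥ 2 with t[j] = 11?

2

Computing terms: t[1] = 17,  t[2] = 11,  t[3] = 19,  t[4] = 17.
Since t[4] = t[1] = 17, the sequence is periodic with period 3.
The value 11 first appears (with j ≥ 2) at t[2].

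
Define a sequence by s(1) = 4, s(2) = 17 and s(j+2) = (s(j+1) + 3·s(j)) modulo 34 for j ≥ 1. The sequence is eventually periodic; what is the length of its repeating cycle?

48

Computing terms: s(1) = 4; s(2) = 17; s(3) = 29; s(4) = 12; s(5) = 31; s(6) = 33; s(7) = 24; s(8) = 21; s(9) = 25; s(10) = 20; s(11) = 27; s(12) = 19; s(13) = 32; s(14) = 21; s(15) = 15; s(16) = 10; s(17) = 21; s(18) = 17; s(19) = 12; s(20) = 29; s(21) = 31; s(22) = 16; s(23) = 7; s(24) = 21; s(25) = 8; s(26) = 3; s(27) = 27; s(28) = 2; s(29) = 15; s(30) = 21; s(31) = 32; s(32) = 27; s(33) = 21; s(34) = 0; s(35) = 29; s(36) = 29; s(37) = 14; s(38) = 33; s(39) = 7; s(40) = 4; s(41) = 25; s(42) = 3; s(43) = 10; s(44) = 19; s(45) = 15; s(46) = 4; s(47) = 15; s(48) = 27; s(49) = 4; s(50) = 17.
Since (s(49), s(50)) = (s(1), s(2)) = (4, 17) (two consecutive terms determine the rest), the sequence is periodic with period 48.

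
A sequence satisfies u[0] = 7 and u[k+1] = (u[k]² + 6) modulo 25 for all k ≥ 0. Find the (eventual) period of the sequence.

u[0] = 7, u[1] = 5, u[2] = 6, u[3] = 17, u[4] = 20, u[5] = 6.
Since u[5] = u[2] = 6, the sequence is eventually periodic: after a pre-period of length 2 it cycles with period 3.

3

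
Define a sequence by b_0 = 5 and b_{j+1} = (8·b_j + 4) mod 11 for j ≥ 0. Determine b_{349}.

Listing terms: b_0 = 5, b_1 = 0, b_2 = 4, b_3 = 3, b_4 = 6, b_5 = 8, b_6 = 2, b_7 = 9, b_8 = 10, b_9 = 7, b_{10} = 5.
The sequence repeats with period 10.
So b_{349} = b_{0 + ((349-0) mod 10)} = b_9 = 7.

7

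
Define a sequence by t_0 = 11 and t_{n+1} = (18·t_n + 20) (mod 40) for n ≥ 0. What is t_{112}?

36

Listing terms: t_0 = 11,  t_1 = 18,  t_2 = 24,  t_3 = 12,  t_4 = 36,  t_5 = 28,  t_6 = 4,  t_7 = 12.
Since t_7 = t_3 = 12, the sequence is eventually periodic: after a pre-period of length 3 it cycles with period 4.
For n ≥ 3, t_n depends only on (n - 3) mod 4. (112 - 3) mod 4 = 1, so t_{112} = t_4 = 36.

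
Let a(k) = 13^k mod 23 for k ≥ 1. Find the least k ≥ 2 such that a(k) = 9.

7

We have a(1) = 13; a(2) = 8; a(3) = 12; a(4) = 18; a(5) = 4; a(6) = 6; a(7) = 9; a(8) = 2; a(9) = 3; a(10) = 16; a(11) = 1; a(12) = 13.
The sequence repeats with period 11.
The value 9 first appears (with k ≥ 2) at a(7).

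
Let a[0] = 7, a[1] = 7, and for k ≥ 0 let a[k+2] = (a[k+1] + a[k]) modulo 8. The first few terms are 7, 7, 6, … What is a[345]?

Listing terms: a[0] = 7; a[1] = 7; a[2] = 6; a[3] = 5; a[4] = 3; a[5] = 0; a[6] = 3; a[7] = 3; a[8] = 6; a[9] = 1; a[10] = 7; a[11] = 0; a[12] = 7; a[13] = 7.
The sequence repeats with period 12.
(345 - 0) mod 12 = 9, so a[345] = a[9] = 1.

1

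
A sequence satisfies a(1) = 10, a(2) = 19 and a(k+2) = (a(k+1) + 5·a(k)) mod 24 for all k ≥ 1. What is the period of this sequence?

We have a(1) = 10, a(2) = 19, a(3) = 21, a(4) = 20, a(5) = 5, a(6) = 9, a(7) = 10, a(8) = 7, a(9) = 9, a(10) = 20, a(11) = 17, a(12) = 21, a(13) = 10, a(14) = 19.
Since (a(13), a(14)) = (a(1), a(2)) = (10, 19) (two consecutive terms determine the rest), the sequence is periodic with period 12.

12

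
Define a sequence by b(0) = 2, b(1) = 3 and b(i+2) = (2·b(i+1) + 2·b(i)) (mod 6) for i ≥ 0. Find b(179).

4

b(0) = 2,  b(1) = 3,  b(2) = 4,  b(3) = 2,  b(4) = 0,  b(5) = 4,  b(6) = 2.
Since (b(5), b(6)) = (b(2), b(3)) = (4, 2) (two consecutive terms determine the rest), the sequence is eventually periodic: after a pre-period of length 2 it cycles with period 3.
For i ≥ 2, b(i) depends only on (i - 2) mod 3. (179 - 2) mod 3 = 0, so b(179) = b(2) = 4.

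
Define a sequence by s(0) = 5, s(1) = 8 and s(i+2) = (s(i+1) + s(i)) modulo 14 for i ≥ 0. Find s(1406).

9

Listing terms: s(0) = 5,  s(1) = 8,  s(2) = 13,  s(3) = 7,  s(4) = 6,  s(5) = 13,  s(6) = 5,  s(7) = 4,  s(8) = 9,  s(9) = 13,  s(10) = 8,  s(11) = 7,  s(12) = 1,  s(13) = 8,  s(14) = 9,  s(15) = 3,  s(16) = 12,  s(17) = 1,  s(18) = 13,  s(19) = 0,  s(20) = 13,  s(21) = 13,  s(22) = 12,  s(23) = 11,  s(24) = 9,  s(25) = 6,  s(26) = 1,  s(27) = 7,  s(28) = 8,  s(29) = 1,  s(30) = 9,  s(31) = 10,  s(32) = 5,  s(33) = 1,  s(34) = 6,  s(35) = 7,  s(36) = 13,  s(37) = 6,  s(38) = 5,  s(39) = 11,  s(40) = 2,  s(41) = 13,  s(42) = 1,  s(43) = 0,  s(44) = 1,  s(45) = 1,  s(46) = 2,  s(47) = 3,  s(48) = 5,  s(49) = 8.
The sequence repeats with period 48.
(1406 - 0) mod 48 = 14, so s(1406) = s(14) = 9.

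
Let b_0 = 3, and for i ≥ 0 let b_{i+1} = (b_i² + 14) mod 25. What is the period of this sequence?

5

We have b_0 = 3; b_1 = 23; b_2 = 18; b_3 = 13; b_4 = 8; b_5 = 3.
Since b_5 = b_0 = 3, the sequence is periodic with period 5.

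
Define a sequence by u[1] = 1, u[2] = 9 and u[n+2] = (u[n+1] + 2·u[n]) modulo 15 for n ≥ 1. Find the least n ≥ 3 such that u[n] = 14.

4

Computing terms: u[1] = 1; u[2] = 9; u[3] = 11; u[4] = 14; u[5] = 6; u[6] = 4; u[7] = 1; u[8] = 9.
Since (u[7], u[8]) = (u[1], u[2]) = (1, 9) (two consecutive terms determine the rest), the sequence is periodic with period 6.
The value 14 first appears (with n ≥ 3) at u[4].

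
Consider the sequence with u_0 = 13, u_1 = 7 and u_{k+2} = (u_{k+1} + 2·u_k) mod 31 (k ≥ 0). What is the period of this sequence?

We have u_0 = 13,  u_1 = 7,  u_2 = 2,  u_3 = 16,  u_4 = 20,  u_5 = 21,  u_6 = 30,  u_7 = 10,  u_8 = 8,  u_9 = 28,  u_{10} = 13,  u_{11} = 7.
The sequence repeats with period 10.

10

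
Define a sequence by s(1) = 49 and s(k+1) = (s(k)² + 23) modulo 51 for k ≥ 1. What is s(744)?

s(1) = 49; s(2) = 27; s(3) = 38; s(4) = 39; s(5) = 14; s(6) = 15; s(7) = 44; s(8) = 21; s(9) = 5; s(10) = 48; s(11) = 32; s(12) = 27.
Since s(12) = s(2) = 27, the sequence is eventually periodic: after a pre-period of length 1 it cycles with period 10.
For k ≥ 2, s(k) depends only on (k - 2) mod 10. (744 - 2) mod 10 = 2, so s(744) = s(4) = 39.

39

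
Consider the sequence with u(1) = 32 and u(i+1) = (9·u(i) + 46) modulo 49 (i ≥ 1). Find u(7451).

u(1) = 32, u(2) = 40, u(3) = 14, u(4) = 25, u(5) = 26, u(6) = 35, u(7) = 18, u(8) = 12, u(9) = 7, u(10) = 11, u(11) = 47, u(12) = 28, u(13) = 4, u(14) = 33, u(15) = 0, u(16) = 46, u(17) = 19, u(18) = 21, u(19) = 39, u(20) = 5, u(21) = 42, u(22) = 32.
Since u(22) = u(1) = 32, the sequence is periodic with period 21.
So u(7451) = u(1 + ((7451-1) mod 21)) = u(17) = 19.

19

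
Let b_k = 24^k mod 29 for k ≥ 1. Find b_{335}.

Computing terms: b_1 = 24,  b_2 = 25,  b_3 = 20,  b_4 = 16,  b_5 = 7,  b_6 = 23,  b_7 = 1,  b_8 = 24.
The sequence repeats with period 7.
So b_{335} = b_{1 + ((335-1) mod 7)} = b_6 = 23.

23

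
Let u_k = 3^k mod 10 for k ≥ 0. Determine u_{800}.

We have u_0 = 1, u_1 = 3, u_2 = 9, u_3 = 7, u_4 = 1.
Since u_4 = u_0 = 1, the sequence is periodic with period 4.
So u_{800} = u_{0 + ((800-0) mod 4)} = u_0 = 1.

1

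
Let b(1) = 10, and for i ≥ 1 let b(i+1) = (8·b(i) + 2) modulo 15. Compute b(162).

Computing terms: b(1) = 10,  b(2) = 7,  b(3) = 13,  b(4) = 1,  b(5) = 10.
Since b(5) = b(1) = 10, the sequence is periodic with period 4.
So b(162) = b(1 + ((162-1) mod 4)) = b(2) = 7.

7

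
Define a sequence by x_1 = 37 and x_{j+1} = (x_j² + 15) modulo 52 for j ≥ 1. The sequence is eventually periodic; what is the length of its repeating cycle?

Computing terms: x_1 = 37, x_2 = 32, x_3 = 51, x_4 = 16, x_5 = 11, x_6 = 32.
Since x_6 = x_2 = 32, the sequence is eventually periodic: after a pre-period of length 1 it cycles with period 4.

4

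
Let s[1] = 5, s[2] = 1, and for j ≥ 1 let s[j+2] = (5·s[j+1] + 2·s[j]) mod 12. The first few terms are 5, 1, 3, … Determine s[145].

11

Listing terms: s[1] = 5; s[2] = 1; s[3] = 3; s[4] = 5; s[5] = 7; s[6] = 9; s[7] = 11; s[8] = 1; s[9] = 3.
Since (s[8], s[9]) = (s[2], s[3]) = (1, 3) (two consecutive terms determine the rest), the sequence is eventually periodic: after a pre-period of length 1 it cycles with period 6.
For j ≥ 2, s[j] depends only on (j - 2) mod 6. (145 - 2) mod 6 = 5, so s[145] = s[7] = 11.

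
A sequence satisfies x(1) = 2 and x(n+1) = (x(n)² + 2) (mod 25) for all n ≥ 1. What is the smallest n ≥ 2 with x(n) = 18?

5

Computing terms: x(1) = 2, x(2) = 6, x(3) = 13, x(4) = 21, x(5) = 18, x(6) = 1, x(7) = 3, x(8) = 11, x(9) = 23, x(10) = 6.
Since x(10) = x(2) = 6, the sequence is eventually periodic: after a pre-period of length 1 it cycles with period 8.
The value 18 first appears (with n ≥ 2) at x(5).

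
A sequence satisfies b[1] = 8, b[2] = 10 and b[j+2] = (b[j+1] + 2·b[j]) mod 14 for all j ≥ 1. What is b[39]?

12

Listing terms: b[1] = 8; b[2] = 10; b[3] = 12; b[4] = 4; b[5] = 0; b[6] = 8; b[7] = 8; b[8] = 10.
The sequence repeats with period 6.
So b[39] = b[1 + ((39-1) mod 6)] = b[3] = 12.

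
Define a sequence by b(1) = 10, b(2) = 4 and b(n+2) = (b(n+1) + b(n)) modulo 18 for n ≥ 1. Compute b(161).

Computing terms: b(1) = 10; b(2) = 4; b(3) = 14; b(4) = 0; b(5) = 14; b(6) = 14; b(7) = 10; b(8) = 6; b(9) = 16; b(10) = 4; b(11) = 2; b(12) = 6; b(13) = 8; b(14) = 14; b(15) = 4; b(16) = 0; b(17) = 4; b(18) = 4; b(19) = 8; b(20) = 12; b(21) = 2; b(22) = 14; b(23) = 16; b(24) = 12; b(25) = 10; b(26) = 4.
The sequence repeats with period 24.
So b(161) = b(1 + ((161-1) mod 24)) = b(17) = 4.

4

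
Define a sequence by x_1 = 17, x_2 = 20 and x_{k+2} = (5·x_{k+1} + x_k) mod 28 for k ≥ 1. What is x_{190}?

Computing terms: x_1 = 17; x_2 = 20; x_3 = 5; x_4 = 17; x_5 = 6; x_6 = 19; x_7 = 17; x_8 = 20.
The sequence repeats with period 6.
(190 - 1) mod 6 = 3, so x_{190} = x_4 = 17.

17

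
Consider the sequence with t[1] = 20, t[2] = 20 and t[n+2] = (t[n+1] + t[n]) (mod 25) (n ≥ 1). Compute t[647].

10

We have t[1] = 20,  t[2] = 20,  t[3] = 15,  t[4] = 10,  t[5] = 0,  t[6] = 10,  t[7] = 10,  t[8] = 20,  t[9] = 5,  t[10] = 0,  t[11] = 5,  t[12] = 5,  t[13] = 10,  t[14] = 15,  t[15] = 0,  t[16] = 15,  t[17] = 15,  t[18] = 5,  t[19] = 20,  t[20] = 0,  t[21] = 20,  t[22] = 20.
The sequence repeats with period 20.
So t[647] = t[1 + ((647-1) mod 20)] = t[7] = 10.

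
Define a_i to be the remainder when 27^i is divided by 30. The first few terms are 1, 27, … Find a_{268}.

21

We have a_0 = 1,  a_1 = 27,  a_2 = 9,  a_3 = 3,  a_4 = 21,  a_5 = 27.
Since a_5 = a_1 = 27, the sequence is eventually periodic: after a pre-period of length 1 it cycles with period 4.
For i ≥ 1, a_i depends only on (i - 1) mod 4. (268 - 1) mod 4 = 3, so a_{268} = a_4 = 21.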